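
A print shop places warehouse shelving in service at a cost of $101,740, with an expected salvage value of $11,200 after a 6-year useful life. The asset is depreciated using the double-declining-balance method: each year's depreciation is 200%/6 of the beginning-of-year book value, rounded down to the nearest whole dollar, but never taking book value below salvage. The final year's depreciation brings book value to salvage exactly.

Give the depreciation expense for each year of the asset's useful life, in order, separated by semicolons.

Depreciable base = $101,740 − $11,200 = $90,540.
Year 1: ⌊$101,740 × 200%/6⌋ = $33,913. Book value $67,827.
Year 2: ⌊$67,827 × 200%/6⌋ = $22,609. Book value $45,218.
Year 3: ⌊$45,218 × 200%/6⌋ = $15,072. Book value $30,146.
Year 4: ⌊$30,146 × 200%/6⌋ = $10,048. Book value $20,098.
Year 5: ⌊$20,098 × 200%/6⌋ = $6,699. Book value $13,399.
Year 6 (final): $13,399 − $11,200 = $2,199. Book value $11,200.

$33,913; $22,609; $15,072; $10,048; $6,699; $2,199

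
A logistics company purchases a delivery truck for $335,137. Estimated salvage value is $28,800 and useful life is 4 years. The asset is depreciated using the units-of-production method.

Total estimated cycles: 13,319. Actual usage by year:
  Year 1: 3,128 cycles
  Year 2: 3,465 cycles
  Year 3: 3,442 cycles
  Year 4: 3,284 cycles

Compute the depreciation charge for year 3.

Depreciable base = $335,137 − $28,800 = $306,337.
Rate = $306,337 / 13,319 cycles = $23 per cycle.
Year 1: 3,128 × $23 = $71,944. Book value $263,193.
Year 2: 3,465 × $23 = $79,695. Book value $183,498.
Year 3: 3,442 × $23 = $79,166. Book value $104,332.

$79,166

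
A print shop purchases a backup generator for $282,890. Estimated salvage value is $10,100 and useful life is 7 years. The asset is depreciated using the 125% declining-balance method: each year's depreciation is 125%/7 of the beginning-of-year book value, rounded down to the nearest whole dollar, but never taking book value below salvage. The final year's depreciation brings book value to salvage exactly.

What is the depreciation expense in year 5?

Depreciable base = $282,890 − $10,100 = $272,790.
Year 1: ⌊$282,890 × 125%/7⌋ = $50,516. Book value $232,374.
Year 2: ⌊$232,374 × 125%/7⌋ = $41,495. Book value $190,879.
Year 3: ⌊$190,879 × 125%/7⌋ = $34,085. Book value $156,794.
Year 4: ⌊$156,794 × 125%/7⌋ = $27,998. Book value $128,796.
Year 5: ⌊$128,796 × 125%/7⌋ = $22,999. Book value $105,797.

$22,999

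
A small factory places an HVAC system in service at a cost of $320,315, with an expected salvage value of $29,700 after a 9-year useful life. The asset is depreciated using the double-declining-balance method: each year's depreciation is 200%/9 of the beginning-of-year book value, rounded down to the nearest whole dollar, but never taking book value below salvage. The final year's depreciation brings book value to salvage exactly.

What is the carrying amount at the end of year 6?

$70,912

Depreciable base = $320,315 − $29,700 = $290,615.
Year 1: ⌊$320,315 × 200%/9⌋ = $71,181. Book value $249,134.
Year 2: ⌊$249,134 × 200%/9⌋ = $55,363. Book value $193,771.
Year 3: ⌊$193,771 × 200%/9⌋ = $43,060. Book value $150,711.
Year 4: ⌊$150,711 × 200%/9⌋ = $33,491. Book value $117,220.
Year 5: ⌊$117,220 × 200%/9⌋ = $26,048. Book value $91,172.
Year 6: ⌊$91,172 × 200%/9⌋ = $20,260. Book value $70,912.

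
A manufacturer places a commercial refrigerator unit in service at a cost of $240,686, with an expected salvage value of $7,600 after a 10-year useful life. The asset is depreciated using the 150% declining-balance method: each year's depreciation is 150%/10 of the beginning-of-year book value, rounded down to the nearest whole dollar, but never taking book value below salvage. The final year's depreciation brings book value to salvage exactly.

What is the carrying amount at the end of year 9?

$55,749

Depreciable base = $240,686 − $7,600 = $233,086.
Year 1: ⌊$240,686 × 150%/10⌋ = $36,102. Book value $204,584.
Year 2: ⌊$204,584 × 150%/10⌋ = $30,687. Book value $173,897.
Year 3: ⌊$173,897 × 150%/10⌋ = $26,084. Book value $147,813.
Year 4: ⌊$147,813 × 150%/10⌋ = $22,171. Book value $125,642.
Year 5: ⌊$125,642 × 150%/10⌋ = $18,846. Book value $106,796.
Year 6: ⌊$106,796 × 150%/10⌋ = $16,019. Book value $90,777.
Year 7: ⌊$90,777 × 150%/10⌋ = $13,616. Book value $77,161.
Year 8: ⌊$77,161 × 150%/10⌋ = $11,574. Book value $65,587.
Year 9: ⌊$65,587 × 150%/10⌋ = $9,838. Book value $55,749.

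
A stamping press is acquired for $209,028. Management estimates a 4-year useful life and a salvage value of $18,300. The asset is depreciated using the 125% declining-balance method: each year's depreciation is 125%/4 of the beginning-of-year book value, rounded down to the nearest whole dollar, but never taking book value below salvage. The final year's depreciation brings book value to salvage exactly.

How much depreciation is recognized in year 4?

Depreciable base = $209,028 − $18,300 = $190,728.
Year 1: ⌊$209,028 × 125%/4⌋ = $65,321. Book value $143,707.
Year 2: ⌊$143,707 × 125%/4⌋ = $44,908. Book value $98,799.
Year 3: ⌊$98,799 × 125%/4⌋ = $30,874. Book value $67,925.
Year 4 (final): $67,925 − $18,300 = $49,625. Book value $18,300.

$49,625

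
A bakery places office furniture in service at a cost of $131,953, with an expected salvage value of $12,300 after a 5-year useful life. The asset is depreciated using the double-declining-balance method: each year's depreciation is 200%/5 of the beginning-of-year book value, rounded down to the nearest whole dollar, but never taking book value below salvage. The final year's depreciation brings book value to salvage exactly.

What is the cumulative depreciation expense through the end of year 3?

$103,450

Depreciable base = $131,953 − $12,300 = $119,653.
Year 1: ⌊$131,953 × 200%/5⌋ = $52,781. Book value $79,172.
Year 2: ⌊$79,172 × 200%/5⌋ = $31,668. Book value $47,504.
Year 3: ⌊$47,504 × 200%/5⌋ = $19,001. Book value $28,503.
Accumulated through year 3 = $131,953 − $28,503 = $103,450.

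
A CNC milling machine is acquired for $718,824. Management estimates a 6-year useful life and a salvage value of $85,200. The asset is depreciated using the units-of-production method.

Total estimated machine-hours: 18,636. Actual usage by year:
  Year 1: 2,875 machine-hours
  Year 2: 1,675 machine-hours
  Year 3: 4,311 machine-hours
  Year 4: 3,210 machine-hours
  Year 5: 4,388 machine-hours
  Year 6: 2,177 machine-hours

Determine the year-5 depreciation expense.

$149,192

Depreciable base = $718,824 − $85,200 = $633,624.
Rate = $633,624 / 18,636 machine-hours = $34 per machine-hour.
Year 1: 2,875 × $34 = $97,750. Book value $621,074.
Year 2: 1,675 × $34 = $56,950. Book value $564,124.
Year 3: 4,311 × $34 = $146,574. Book value $417,550.
Year 4: 3,210 × $34 = $109,140. Book value $308,410.
Year 5: 4,388 × $34 = $149,192. Book value $159,218.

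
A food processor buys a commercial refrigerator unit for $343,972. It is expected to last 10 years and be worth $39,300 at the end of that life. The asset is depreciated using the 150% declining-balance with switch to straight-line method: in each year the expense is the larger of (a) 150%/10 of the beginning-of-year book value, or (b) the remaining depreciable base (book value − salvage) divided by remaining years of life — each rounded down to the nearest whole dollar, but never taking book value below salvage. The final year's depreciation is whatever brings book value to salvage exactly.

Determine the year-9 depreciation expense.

Depreciable base = $343,972 − $39,300 = $304,672.
Year 1: DB = ⌊$343,972 × 150%/10⌋ = $51,595; SL = ⌊$304,672/10⌋ = $30,467 → take DB $51,595. Book value $292,377.
Year 2: DB = ⌊$292,377 × 150%/10⌋ = $43,856; SL = ⌊$253,077/9⌋ = $28,119 → take DB $43,856. Book value $248,521.
Year 3: DB = ⌊$248,521 × 150%/10⌋ = $37,278; SL = ⌊$209,221/8⌋ = $26,152 → take DB $37,278. Book value $211,243.
Year 4: DB = ⌊$211,243 × 150%/10⌋ = $31,686; SL = ⌊$171,943/7⌋ = $24,563 → take DB $31,686. Book value $179,557.
Year 5: DB = ⌊$179,557 × 150%/10⌋ = $26,933; SL = ⌊$140,257/6⌋ = $23,376 → take DB $26,933. Book value $152,624.
Year 6: DB = ⌊$152,624 × 150%/10⌋ = $22,893; SL = ⌊$113,324/5⌋ = $22,664 → take DB $22,893. Book value $129,731.
Year 7: DB = ⌊$129,731 × 150%/10⌋ = $19,459; SL = ⌊$90,431/4⌋ = $22,607 → take SL $22,607. Book value $107,124.
Year 8: DB = ⌊$107,124 × 150%/10⌋ = $16,068; SL = ⌊$67,824/3⌋ = $22,608 → take SL $22,608. Book value $84,516.
Year 9: DB = ⌊$84,516 × 150%/10⌋ = $12,677; SL = ⌊$45,216/2⌋ = $22,608 → take SL $22,608. Book value $61,908.

$22,608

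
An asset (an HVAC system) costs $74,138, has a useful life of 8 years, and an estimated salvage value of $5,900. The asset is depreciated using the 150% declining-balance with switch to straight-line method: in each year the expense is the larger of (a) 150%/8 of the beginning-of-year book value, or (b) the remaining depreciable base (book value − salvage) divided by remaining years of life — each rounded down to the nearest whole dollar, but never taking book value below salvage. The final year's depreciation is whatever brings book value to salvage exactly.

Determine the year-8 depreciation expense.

Depreciable base = $74,138 − $5,900 = $68,238.
Year 1: DB = ⌊$74,138 × 150%/8⌋ = $13,900; SL = ⌊$68,238/8⌋ = $8,529 → take DB $13,900. Book value $60,238.
Year 2: DB = ⌊$60,238 × 150%/8⌋ = $11,294; SL = ⌊$54,338/7⌋ = $7,762 → take DB $11,294. Book value $48,944.
Year 3: DB = ⌊$48,944 × 150%/8⌋ = $9,177; SL = ⌊$43,044/6⌋ = $7,174 → take DB $9,177. Book value $39,767.
Year 4: DB = ⌊$39,767 × 150%/8⌋ = $7,456; SL = ⌊$33,867/5⌋ = $6,773 → take DB $7,456. Book value $32,311.
Year 5: DB = ⌊$32,311 × 150%/8⌋ = $6,058; SL = ⌊$26,411/4⌋ = $6,602 → take SL $6,602. Book value $25,709.
Year 6: DB = ⌊$25,709 × 150%/8⌋ = $4,820; SL = ⌊$19,809/3⌋ = $6,603 → take SL $6,603. Book value $19,106.
Year 7: DB = ⌊$19,106 × 150%/8⌋ = $3,582; SL = ⌊$13,206/2⌋ = $6,603 → take SL $6,603. Book value $12,503.
Year 8 (final): $12,503 − $5,900 = $6,603. Book value $5,900.

$6,603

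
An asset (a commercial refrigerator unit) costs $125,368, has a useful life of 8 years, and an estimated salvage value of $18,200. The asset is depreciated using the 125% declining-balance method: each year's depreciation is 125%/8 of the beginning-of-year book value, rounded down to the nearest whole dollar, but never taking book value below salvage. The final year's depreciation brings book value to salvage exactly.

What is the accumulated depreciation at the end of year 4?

$61,827

Depreciable base = $125,368 − $18,200 = $107,168.
Year 1: ⌊$125,368 × 125%/8⌋ = $19,588. Book value $105,780.
Year 2: ⌊$105,780 × 125%/8⌋ = $16,528. Book value $89,252.
Year 3: ⌊$89,252 × 125%/8⌋ = $13,945. Book value $75,307.
Year 4: ⌊$75,307 × 125%/8⌋ = $11,766. Book value $63,541.
Accumulated through year 4 = $125,368 − $63,541 = $61,827.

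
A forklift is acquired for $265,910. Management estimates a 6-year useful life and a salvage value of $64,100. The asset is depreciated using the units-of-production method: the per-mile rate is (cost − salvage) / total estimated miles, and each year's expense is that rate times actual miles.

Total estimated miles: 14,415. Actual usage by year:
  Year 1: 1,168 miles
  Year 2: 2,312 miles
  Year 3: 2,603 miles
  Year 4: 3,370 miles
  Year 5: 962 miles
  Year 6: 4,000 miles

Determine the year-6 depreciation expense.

Depreciable base = $265,910 − $64,100 = $201,810.
Rate = $201,810 / 14,415 miles = $14 per mile.
Year 1: 1,168 × $14 = $16,352. Book value $249,558.
Year 2: 2,312 × $14 = $32,368. Book value $217,190.
Year 3: 2,603 × $14 = $36,442. Book value $180,748.
Year 4: 3,370 × $14 = $47,180. Book value $133,568.
Year 5: 962 × $14 = $13,468. Book value $120,100.
Year 6: 4,000 × $14 = $56,000. Book value $64,100.

$56,000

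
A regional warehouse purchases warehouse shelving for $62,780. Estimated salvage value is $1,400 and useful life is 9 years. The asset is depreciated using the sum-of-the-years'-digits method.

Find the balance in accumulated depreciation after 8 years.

Depreciable base = $62,780 − $1,400 = $61,380.
Sum of the years' digits = 9+8+7+6+5+4+3+2+1 = 45.
Year 1: $61,380 × 9/45 = $12,276. Book value $50,504.
Year 2: $61,380 × 8/45 = $10,912. Book value $39,592.
Year 3: $61,380 × 7/45 = $9,548. Book value $30,044.
Year 4: $61,380 × 6/45 = $8,184. Book value $21,860.
Year 5: $61,380 × 5/45 = $6,820. Book value $15,040.
Year 6: $61,380 × 4/45 = $5,456. Book value $9,584.
Year 7: $61,380 × 3/45 = $4,092. Book value $5,492.
Year 8: $61,380 × 2/45 = $2,728. Book value $2,764.
Accumulated through year 8 = $62,780 − $2,764 = $60,016.

$60,016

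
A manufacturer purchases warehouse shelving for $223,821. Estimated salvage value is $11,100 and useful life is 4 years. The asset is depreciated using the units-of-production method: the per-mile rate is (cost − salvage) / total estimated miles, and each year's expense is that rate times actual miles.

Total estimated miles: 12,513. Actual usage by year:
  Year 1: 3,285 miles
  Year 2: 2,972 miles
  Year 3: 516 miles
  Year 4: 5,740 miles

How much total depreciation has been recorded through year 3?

Depreciable base = $223,821 − $11,100 = $212,721.
Rate = $212,721 / 12,513 miles = $17 per mile.
Year 1: 3,285 × $17 = $55,845. Book value $167,976.
Year 2: 2,972 × $17 = $50,524. Book value $117,452.
Year 3: 516 × $17 = $8,772. Book value $108,680.
Accumulated through year 3 = $223,821 − $108,680 = $115,141.

$115,141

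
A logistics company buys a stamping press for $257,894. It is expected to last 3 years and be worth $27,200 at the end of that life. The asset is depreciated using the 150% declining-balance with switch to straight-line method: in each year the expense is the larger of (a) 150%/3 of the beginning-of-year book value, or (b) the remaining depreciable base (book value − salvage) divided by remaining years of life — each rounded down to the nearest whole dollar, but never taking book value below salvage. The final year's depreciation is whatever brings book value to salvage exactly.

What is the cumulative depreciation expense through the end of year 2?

Depreciable base = $257,894 − $27,200 = $230,694.
Year 1: DB = ⌊$257,894 × 150%/3⌋ = $128,947; SL = ⌊$230,694/3⌋ = $76,898 → take DB $128,947. Book value $128,947.
Year 2: DB = ⌊$128,947 × 150%/3⌋ = $64,473; SL = ⌊$101,747/2⌋ = $50,873 → take DB $64,473. Book value $64,474.
Accumulated through year 2 = $257,894 − $64,474 = $193,420.

$193,420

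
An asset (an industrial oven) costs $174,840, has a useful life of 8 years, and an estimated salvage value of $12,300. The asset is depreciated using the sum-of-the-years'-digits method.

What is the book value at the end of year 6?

$25,845

Depreciable base = $174,840 − $12,300 = $162,540.
Sum of the years' digits = 8+7+6+5+4+3+2+1 = 36.
Year 1: $162,540 × 8/36 = $36,120. Book value $138,720.
Year 2: $162,540 × 7/36 = $31,605. Book value $107,115.
Year 3: $162,540 × 6/36 = $27,090. Book value $80,025.
Year 4: $162,540 × 5/36 = $22,575. Book value $57,450.
Year 5: $162,540 × 4/36 = $18,060. Book value $39,390.
Year 6: $162,540 × 3/36 = $13,545. Book value $25,845.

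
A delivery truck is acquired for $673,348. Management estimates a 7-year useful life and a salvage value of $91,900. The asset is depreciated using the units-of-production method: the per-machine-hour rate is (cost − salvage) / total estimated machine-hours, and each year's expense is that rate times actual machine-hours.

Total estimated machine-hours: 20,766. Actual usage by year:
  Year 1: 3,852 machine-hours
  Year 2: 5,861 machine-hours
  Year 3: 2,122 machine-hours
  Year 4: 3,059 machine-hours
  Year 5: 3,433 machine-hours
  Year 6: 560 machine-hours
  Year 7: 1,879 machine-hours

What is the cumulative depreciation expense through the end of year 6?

Depreciable base = $673,348 − $91,900 = $581,448.
Rate = $581,448 / 20,766 machine-hours = $28 per machine-hour.
Year 1: 3,852 × $28 = $107,856. Book value $565,492.
Year 2: 5,861 × $28 = $164,108. Book value $401,384.
Year 3: 2,122 × $28 = $59,416. Book value $341,968.
Year 4: 3,059 × $28 = $85,652. Book value $256,316.
Year 5: 3,433 × $28 = $96,124. Book value $160,192.
Year 6: 560 × $28 = $15,680. Book value $144,512.
Accumulated through year 6 = $673,348 − $144,512 = $528,836.

$528,836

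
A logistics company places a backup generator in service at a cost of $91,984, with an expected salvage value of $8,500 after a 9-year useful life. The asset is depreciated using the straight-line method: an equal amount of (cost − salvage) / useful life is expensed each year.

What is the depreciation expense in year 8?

$9,276

Depreciable base = $91,984 − $8,500 = $83,484.
Annual expense = $83,484 / 9 = $9,276.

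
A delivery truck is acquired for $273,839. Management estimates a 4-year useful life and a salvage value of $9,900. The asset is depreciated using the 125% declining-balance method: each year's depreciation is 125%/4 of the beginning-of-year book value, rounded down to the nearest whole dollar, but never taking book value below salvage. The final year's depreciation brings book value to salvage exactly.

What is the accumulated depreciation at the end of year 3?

Depreciable base = $273,839 − $9,900 = $263,939.
Year 1: ⌊$273,839 × 125%/4⌋ = $85,574. Book value $188,265.
Year 2: ⌊$188,265 × 125%/4⌋ = $58,832. Book value $129,433.
Year 3: ⌊$129,433 × 125%/4⌋ = $40,447. Book value $88,986.
Accumulated through year 3 = $273,839 − $88,986 = $184,853.

$184,853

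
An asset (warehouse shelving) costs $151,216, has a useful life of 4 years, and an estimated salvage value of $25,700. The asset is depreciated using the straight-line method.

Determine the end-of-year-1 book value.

$119,837

Depreciable base = $151,216 − $25,700 = $125,516.
Annual expense = $125,516 / 4 = $31,379.
End of year 1: book value $119,837.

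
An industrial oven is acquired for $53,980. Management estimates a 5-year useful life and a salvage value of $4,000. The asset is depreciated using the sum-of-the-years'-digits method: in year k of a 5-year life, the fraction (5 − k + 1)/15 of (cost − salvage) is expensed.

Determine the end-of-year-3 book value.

$13,996

Depreciable base = $53,980 − $4,000 = $49,980.
Sum of the years' digits = 5+4+3+2+1 = 15.
Year 1: $49,980 × 5/15 = $16,660. Book value $37,320.
Year 2: $49,980 × 4/15 = $13,328. Book value $23,992.
Year 3: $49,980 × 3/15 = $9,996. Book value $13,996.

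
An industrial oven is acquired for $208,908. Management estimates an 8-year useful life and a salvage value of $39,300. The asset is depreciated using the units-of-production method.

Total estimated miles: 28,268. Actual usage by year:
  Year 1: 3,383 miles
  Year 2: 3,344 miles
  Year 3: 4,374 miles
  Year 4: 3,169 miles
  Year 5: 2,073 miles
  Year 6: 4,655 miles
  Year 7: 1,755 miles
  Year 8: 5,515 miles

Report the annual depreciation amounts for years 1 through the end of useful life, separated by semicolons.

Depreciable base = $208,908 − $39,300 = $169,608.
Rate = $169,608 / 28,268 miles = $6 per mile.
Year 1: 3,383 × $6 = $20,298. Book value $188,610.
Year 2: 3,344 × $6 = $20,064. Book value $168,546.
Year 3: 4,374 × $6 = $26,244. Book value $142,302.
Year 4: 3,169 × $6 = $19,014. Book value $123,288.
Year 5: 2,073 × $6 = $12,438. Book value $110,850.
Year 6: 4,655 × $6 = $27,930. Book value $82,920.
Year 7: 1,755 × $6 = $10,530. Book value $72,390.
Year 8: 5,515 × $6 = $33,090. Book value $39,300.

$20,298; $20,064; $26,244; $19,014; $12,438; $27,930; $10,530; $33,090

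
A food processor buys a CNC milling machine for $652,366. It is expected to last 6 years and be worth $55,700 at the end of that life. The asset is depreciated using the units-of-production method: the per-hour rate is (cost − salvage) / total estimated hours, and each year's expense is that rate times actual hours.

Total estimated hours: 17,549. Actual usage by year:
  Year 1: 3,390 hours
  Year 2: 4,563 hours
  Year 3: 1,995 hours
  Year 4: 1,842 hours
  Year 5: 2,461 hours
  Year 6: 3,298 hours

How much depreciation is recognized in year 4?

$62,628

Depreciable base = $652,366 − $55,700 = $596,666.
Rate = $596,666 / 17,549 hours = $34 per hour.
Year 1: 3,390 × $34 = $115,260. Book value $537,106.
Year 2: 4,563 × $34 = $155,142. Book value $381,964.
Year 3: 1,995 × $34 = $67,830. Book value $314,134.
Year 4: 1,842 × $34 = $62,628. Book value $251,506.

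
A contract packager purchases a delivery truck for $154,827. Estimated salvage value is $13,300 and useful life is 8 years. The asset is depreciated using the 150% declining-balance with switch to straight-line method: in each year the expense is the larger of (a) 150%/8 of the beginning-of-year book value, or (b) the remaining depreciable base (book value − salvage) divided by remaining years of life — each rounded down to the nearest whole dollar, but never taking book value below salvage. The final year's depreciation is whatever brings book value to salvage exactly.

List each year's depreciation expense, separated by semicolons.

Depreciable base = $154,827 − $13,300 = $141,527.
Year 1: DB = ⌊$154,827 × 150%/8⌋ = $29,030; SL = ⌊$141,527/8⌋ = $17,690 → take DB $29,030. Book value $125,797.
Year 2: DB = ⌊$125,797 × 150%/8⌋ = $23,586; SL = ⌊$112,497/7⌋ = $16,071 → take DB $23,586. Book value $102,211.
Year 3: DB = ⌊$102,211 × 150%/8⌋ = $19,164; SL = ⌊$88,911/6⌋ = $14,818 → take DB $19,164. Book value $83,047.
Year 4: DB = ⌊$83,047 × 150%/8⌋ = $15,571; SL = ⌊$69,747/5⌋ = $13,949 → take DB $15,571. Book value $67,476.
Year 5: DB = ⌊$67,476 × 150%/8⌋ = $12,651; SL = ⌊$54,176/4⌋ = $13,544 → take SL $13,544. Book value $53,932.
Year 6: DB = ⌊$53,932 × 150%/8⌋ = $10,112; SL = ⌊$40,632/3⌋ = $13,544 → take SL $13,544. Book value $40,388.
Year 7: DB = ⌊$40,388 × 150%/8⌋ = $7,572; SL = ⌊$27,088/2⌋ = $13,544 → take SL $13,544. Book value $26,844.
Year 8 (final): $26,844 − $13,300 = $13,544. Book value $13,300.

$29,030; $23,586; $19,164; $15,571; $13,544; $13,544; $13,544; $13,544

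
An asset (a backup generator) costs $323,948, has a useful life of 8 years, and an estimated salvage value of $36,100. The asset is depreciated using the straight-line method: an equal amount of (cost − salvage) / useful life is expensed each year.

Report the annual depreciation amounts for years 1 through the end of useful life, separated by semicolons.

$35,981; $35,981; $35,981; $35,981; $35,981; $35,981; $35,981; $35,981

Depreciable base = $323,948 − $36,100 = $287,848.
Annual expense = $287,848 / 8 = $35,981.
End of year 1: book value $287,967.
End of year 2: book value $251,986.
End of year 3: book value $216,005.
End of year 4: book value $180,024.
End of year 5: book value $144,043.
End of year 6: book value $108,062.
End of year 7: book value $72,081.
End of year 8: book value $36,100.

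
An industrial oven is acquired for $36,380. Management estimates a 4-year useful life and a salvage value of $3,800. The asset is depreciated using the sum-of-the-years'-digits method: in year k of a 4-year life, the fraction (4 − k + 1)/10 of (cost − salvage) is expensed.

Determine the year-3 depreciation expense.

$6,516

Depreciable base = $36,380 − $3,800 = $32,580.
Sum of the years' digits = 4+3+2+1 = 10.
Year 1: $32,580 × 4/10 = $13,032. Book value $23,348.
Year 2: $32,580 × 3/10 = $9,774. Book value $13,574.
Year 3: $32,580 × 2/10 = $6,516. Book value $7,058.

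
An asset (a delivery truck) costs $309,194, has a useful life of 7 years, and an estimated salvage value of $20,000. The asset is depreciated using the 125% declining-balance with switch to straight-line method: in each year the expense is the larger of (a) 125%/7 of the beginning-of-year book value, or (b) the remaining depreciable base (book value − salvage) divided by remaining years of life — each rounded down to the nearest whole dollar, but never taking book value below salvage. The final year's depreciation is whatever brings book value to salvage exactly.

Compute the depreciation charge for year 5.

$37,726

Depreciable base = $309,194 − $20,000 = $289,194.
Year 1: DB = ⌊$309,194 × 125%/7⌋ = $55,213; SL = ⌊$289,194/7⌋ = $41,313 → take DB $55,213. Book value $253,981.
Year 2: DB = ⌊$253,981 × 125%/7⌋ = $45,353; SL = ⌊$233,981/6⌋ = $38,996 → take DB $45,353. Book value $208,628.
Year 3: DB = ⌊$208,628 × 125%/7⌋ = $37,255; SL = ⌊$188,628/5⌋ = $37,725 → take SL $37,725. Book value $170,903.
Year 4: DB = ⌊$170,903 × 125%/7⌋ = $30,518; SL = ⌊$150,903/4⌋ = $37,725 → take SL $37,725. Book value $133,178.
Year 5: DB = ⌊$133,178 × 125%/7⌋ = $23,781; SL = ⌊$113,178/3⌋ = $37,726 → take SL $37,726. Book value $95,452.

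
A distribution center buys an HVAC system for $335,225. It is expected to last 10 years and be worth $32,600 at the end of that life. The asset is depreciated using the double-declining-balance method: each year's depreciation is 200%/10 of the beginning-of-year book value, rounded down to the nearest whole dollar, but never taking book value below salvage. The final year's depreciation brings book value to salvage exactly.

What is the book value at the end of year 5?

Depreciable base = $335,225 − $32,600 = $302,625.
Year 1: ⌊$335,225 × 200%/10⌋ = $67,045. Book value $268,180.
Year 2: ⌊$268,180 × 200%/10⌋ = $53,636. Book value $214,544.
Year 3: ⌊$214,544 × 200%/10⌋ = $42,908. Book value $171,636.
Year 4: ⌊$171,636 × 200%/10⌋ = $34,327. Book value $137,309.
Year 5: ⌊$137,309 × 200%/10⌋ = $27,461. Book value $109,848.

$109,848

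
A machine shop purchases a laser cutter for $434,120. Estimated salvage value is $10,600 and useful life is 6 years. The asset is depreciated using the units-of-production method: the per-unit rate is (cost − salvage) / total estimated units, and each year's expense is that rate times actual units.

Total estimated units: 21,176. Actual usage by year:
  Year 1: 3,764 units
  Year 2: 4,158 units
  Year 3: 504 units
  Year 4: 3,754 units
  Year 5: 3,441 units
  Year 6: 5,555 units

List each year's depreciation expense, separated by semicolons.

Depreciable base = $434,120 − $10,600 = $423,520.
Rate = $423,520 / 21,176 units = $20 per unit.
Year 1: 3,764 × $20 = $75,280. Book value $358,840.
Year 2: 4,158 × $20 = $83,160. Book value $275,680.
Year 3: 504 × $20 = $10,080. Book value $265,600.
Year 4: 3,754 × $20 = $75,080. Book value $190,520.
Year 5: 3,441 × $20 = $68,820. Book value $121,700.
Year 6: 5,555 × $20 = $111,100. Book value $10,600.

$75,280; $83,160; $10,080; $75,080; $68,820; $111,100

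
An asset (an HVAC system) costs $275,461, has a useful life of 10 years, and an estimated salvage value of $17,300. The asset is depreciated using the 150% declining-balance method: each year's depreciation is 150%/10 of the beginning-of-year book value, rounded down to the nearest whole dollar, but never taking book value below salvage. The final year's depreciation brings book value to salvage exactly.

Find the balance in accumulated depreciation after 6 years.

Depreciable base = $275,461 − $17,300 = $258,161.
Year 1: ⌊$275,461 × 150%/10⌋ = $41,319. Book value $234,142.
Year 2: ⌊$234,142 × 150%/10⌋ = $35,121. Book value $199,021.
Year 3: ⌊$199,021 × 150%/10⌋ = $29,853. Book value $169,168.
Year 4: ⌊$169,168 × 150%/10⌋ = $25,375. Book value $143,793.
Year 5: ⌊$143,793 × 150%/10⌋ = $21,568. Book value $122,225.
Year 6: ⌊$122,225 × 150%/10⌋ = $18,333. Book value $103,892.
Accumulated through year 6 = $275,461 − $103,892 = $171,569.

$171,569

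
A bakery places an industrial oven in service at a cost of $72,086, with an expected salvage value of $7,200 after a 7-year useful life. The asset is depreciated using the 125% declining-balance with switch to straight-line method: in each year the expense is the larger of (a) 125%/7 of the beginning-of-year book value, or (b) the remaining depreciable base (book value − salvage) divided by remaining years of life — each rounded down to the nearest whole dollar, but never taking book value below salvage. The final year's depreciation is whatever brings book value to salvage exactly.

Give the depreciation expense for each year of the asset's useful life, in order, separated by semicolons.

$12,872; $10,573; $8,685; $8,189; $8,189; $8,189; $8,189

Depreciable base = $72,086 − $7,200 = $64,886.
Year 1: DB = ⌊$72,086 × 125%/7⌋ = $12,872; SL = ⌊$64,886/7⌋ = $9,269 → take DB $12,872. Book value $59,214.
Year 2: DB = ⌊$59,214 × 125%/7⌋ = $10,573; SL = ⌊$52,014/6⌋ = $8,669 → take DB $10,573. Book value $48,641.
Year 3: DB = ⌊$48,641 × 125%/7⌋ = $8,685; SL = ⌊$41,441/5⌋ = $8,288 → take DB $8,685. Book value $39,956.
Year 4: DB = ⌊$39,956 × 125%/7⌋ = $7,135; SL = ⌊$32,756/4⌋ = $8,189 → take SL $8,189. Book value $31,767.
Year 5: DB = ⌊$31,767 × 125%/7⌋ = $5,672; SL = ⌊$24,567/3⌋ = $8,189 → take SL $8,189. Book value $23,578.
Year 6: DB = ⌊$23,578 × 125%/7⌋ = $4,210; SL = ⌊$16,378/2⌋ = $8,189 → take SL $8,189. Book value $15,389.
Year 7 (final): $15,389 − $7,200 = $8,189. Book value $7,200.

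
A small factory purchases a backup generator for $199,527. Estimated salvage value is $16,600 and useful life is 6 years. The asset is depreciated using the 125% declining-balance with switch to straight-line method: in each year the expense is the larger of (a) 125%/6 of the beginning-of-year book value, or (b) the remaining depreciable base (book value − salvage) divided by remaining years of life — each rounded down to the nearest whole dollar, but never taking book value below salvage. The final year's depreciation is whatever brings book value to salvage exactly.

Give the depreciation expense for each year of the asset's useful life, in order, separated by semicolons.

Depreciable base = $199,527 − $16,600 = $182,927.
Year 1: DB = ⌊$199,527 × 125%/6⌋ = $41,568; SL = ⌊$182,927/6⌋ = $30,487 → take DB $41,568. Book value $157,959.
Year 2: DB = ⌊$157,959 × 125%/6⌋ = $32,908; SL = ⌊$141,359/5⌋ = $28,271 → take DB $32,908. Book value $125,051.
Year 3: DB = ⌊$125,051 × 125%/6⌋ = $26,052; SL = ⌊$108,451/4⌋ = $27,112 → take SL $27,112. Book value $97,939.
Year 4: DB = ⌊$97,939 × 125%/6⌋ = $20,403; SL = ⌊$81,339/3⌋ = $27,113 → take SL $27,113. Book value $70,826.
Year 5: DB = ⌊$70,826 × 125%/6⌋ = $14,755; SL = ⌊$54,226/2⌋ = $27,113 → take SL $27,113. Book value $43,713.
Year 6 (final): $43,713 − $16,600 = $27,113. Book value $16,600.

$41,568; $32,908; $27,112; $27,113; $27,113; $27,113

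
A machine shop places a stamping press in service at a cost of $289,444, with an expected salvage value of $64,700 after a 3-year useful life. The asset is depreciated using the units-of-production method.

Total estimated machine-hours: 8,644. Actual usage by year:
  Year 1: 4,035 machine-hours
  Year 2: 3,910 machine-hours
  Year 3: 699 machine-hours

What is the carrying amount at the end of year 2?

$82,874

Depreciable base = $289,444 − $64,700 = $224,744.
Rate = $224,744 / 8,644 machine-hours = $26 per machine-hour.
Year 1: 4,035 × $26 = $104,910. Book value $184,534.
Year 2: 3,910 × $26 = $101,660. Book value $82,874.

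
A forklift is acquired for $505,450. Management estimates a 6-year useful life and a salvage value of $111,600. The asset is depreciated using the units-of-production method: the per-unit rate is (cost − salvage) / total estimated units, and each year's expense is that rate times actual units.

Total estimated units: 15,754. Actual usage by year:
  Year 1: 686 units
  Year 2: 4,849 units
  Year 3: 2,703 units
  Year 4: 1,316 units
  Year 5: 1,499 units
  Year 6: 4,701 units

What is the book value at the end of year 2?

Depreciable base = $505,450 − $111,600 = $393,850.
Rate = $393,850 / 15,754 units = $25 per unit.
Year 1: 686 × $25 = $17,150. Book value $488,300.
Year 2: 4,849 × $25 = $121,225. Book value $367,075.

$367,075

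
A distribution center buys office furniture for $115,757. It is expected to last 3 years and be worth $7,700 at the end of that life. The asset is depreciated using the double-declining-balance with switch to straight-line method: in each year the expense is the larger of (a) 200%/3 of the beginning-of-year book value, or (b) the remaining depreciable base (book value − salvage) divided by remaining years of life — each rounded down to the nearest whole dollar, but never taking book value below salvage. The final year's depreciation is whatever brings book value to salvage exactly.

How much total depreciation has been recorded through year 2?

Depreciable base = $115,757 − $7,700 = $108,057.
Year 1: DB = ⌊$115,757 × 200%/3⌋ = $77,171; SL = ⌊$108,057/3⌋ = $36,019 → take DB $77,171. Book value $38,586.
Year 2: DB = ⌊$38,586 × 200%/3⌋ = $25,724; SL = ⌊$30,886/2⌋ = $15,443 → take DB $25,724. Book value $12,862.
Accumulated through year 2 = $115,757 − $12,862 = $102,895.

$102,895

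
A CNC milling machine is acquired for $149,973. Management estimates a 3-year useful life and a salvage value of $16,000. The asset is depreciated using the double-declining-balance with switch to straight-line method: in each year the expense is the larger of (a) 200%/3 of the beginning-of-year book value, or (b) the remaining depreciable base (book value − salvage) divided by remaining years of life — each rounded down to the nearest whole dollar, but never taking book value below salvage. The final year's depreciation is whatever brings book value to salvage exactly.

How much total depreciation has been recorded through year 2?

Depreciable base = $149,973 − $16,000 = $133,973.
Year 1: DB = ⌊$149,973 × 200%/3⌋ = $99,982; SL = ⌊$133,973/3⌋ = $44,657 → take DB $99,982. Book value $49,991.
Year 2: DB = ⌊$49,991 × 200%/3⌋ = $33,327; SL = ⌊$33,991/2⌋ = $16,995 → take DB $33,327. Book value $16,664.
Accumulated through year 2 = $149,973 − $16,664 = $133,309.

$133,309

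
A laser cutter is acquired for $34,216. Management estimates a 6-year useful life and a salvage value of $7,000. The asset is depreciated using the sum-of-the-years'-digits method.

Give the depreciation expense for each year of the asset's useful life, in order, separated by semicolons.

Depreciable base = $34,216 − $7,000 = $27,216.
Sum of the years' digits = 6+5+4+3+2+1 = 21.
Year 1: $27,216 × 6/21 = $7,776. Book value $26,440.
Year 2: $27,216 × 5/21 = $6,480. Book value $19,960.
Year 3: $27,216 × 4/21 = $5,184. Book value $14,776.
Year 4: $27,216 × 3/21 = $3,888. Book value $10,888.
Year 5: $27,216 × 2/21 = $2,592. Book value $8,296.
Year 6: $27,216 × 1/21 = $1,296. Book value $7,000.

$7,776; $6,480; $5,184; $3,888; $2,592; $1,296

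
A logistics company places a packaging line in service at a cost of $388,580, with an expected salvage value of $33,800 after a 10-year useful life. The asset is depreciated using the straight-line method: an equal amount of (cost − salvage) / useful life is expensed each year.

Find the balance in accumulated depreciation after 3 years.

$106,434

Depreciable base = $388,580 − $33,800 = $354,780.
Annual expense = $354,780 / 10 = $35,478.
End of year 1: book value $353,102.
End of year 2: book value $317,624.
End of year 3: book value $282,146.
Accumulated through year 3 = $388,580 − $282,146 = $106,434.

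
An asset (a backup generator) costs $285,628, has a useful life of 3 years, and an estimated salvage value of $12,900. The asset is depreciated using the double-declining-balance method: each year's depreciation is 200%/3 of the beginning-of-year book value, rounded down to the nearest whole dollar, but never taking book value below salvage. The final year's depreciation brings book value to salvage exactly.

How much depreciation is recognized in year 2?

Depreciable base = $285,628 − $12,900 = $272,728.
Year 1: ⌊$285,628 × 200%/3⌋ = $190,418. Book value $95,210.
Year 2: ⌊$95,210 × 200%/3⌋ = $63,473. Book value $31,737.

$63,473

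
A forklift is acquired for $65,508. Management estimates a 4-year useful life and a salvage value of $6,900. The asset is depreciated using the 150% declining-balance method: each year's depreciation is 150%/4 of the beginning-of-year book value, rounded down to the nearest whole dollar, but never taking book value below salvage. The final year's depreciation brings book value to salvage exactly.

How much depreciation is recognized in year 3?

Depreciable base = $65,508 − $6,900 = $58,608.
Year 1: ⌊$65,508 × 150%/4⌋ = $24,565. Book value $40,943.
Year 2: ⌊$40,943 × 150%/4⌋ = $15,353. Book value $25,590.
Year 3: ⌊$25,590 × 150%/4⌋ = $9,596. Book value $15,994.

$9,596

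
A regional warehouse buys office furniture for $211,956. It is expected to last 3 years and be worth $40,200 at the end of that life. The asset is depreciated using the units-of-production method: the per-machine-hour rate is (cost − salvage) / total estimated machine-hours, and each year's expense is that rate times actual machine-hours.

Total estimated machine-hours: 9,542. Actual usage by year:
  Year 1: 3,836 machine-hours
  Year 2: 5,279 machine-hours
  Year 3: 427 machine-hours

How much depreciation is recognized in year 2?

$95,022

Depreciable base = $211,956 − $40,200 = $171,756.
Rate = $171,756 / 9,542 machine-hours = $18 per machine-hour.
Year 1: 3,836 × $18 = $69,048. Book value $142,908.
Year 2: 5,279 × $18 = $95,022. Book value $47,886.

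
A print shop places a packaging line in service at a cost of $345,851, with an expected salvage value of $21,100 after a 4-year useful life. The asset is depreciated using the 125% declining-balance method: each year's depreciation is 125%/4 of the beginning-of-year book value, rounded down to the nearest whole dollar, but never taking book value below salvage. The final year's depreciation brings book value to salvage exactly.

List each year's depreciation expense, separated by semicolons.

$108,078; $74,304; $51,084; $91,285

Depreciable base = $345,851 − $21,100 = $324,751.
Year 1: ⌊$345,851 × 125%/4⌋ = $108,078. Book value $237,773.
Year 2: ⌊$237,773 × 125%/4⌋ = $74,304. Book value $163,469.
Year 3: ⌊$163,469 × 125%/4⌋ = $51,084. Book value $112,385.
Year 4 (final): $112,385 − $21,100 = $91,285. Book value $21,100.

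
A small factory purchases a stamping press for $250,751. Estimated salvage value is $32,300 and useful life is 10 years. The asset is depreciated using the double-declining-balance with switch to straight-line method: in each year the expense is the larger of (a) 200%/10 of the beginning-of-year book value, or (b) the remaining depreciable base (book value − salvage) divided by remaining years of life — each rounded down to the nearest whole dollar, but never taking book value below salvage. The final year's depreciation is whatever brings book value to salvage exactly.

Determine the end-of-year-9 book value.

Depreciable base = $250,751 − $32,300 = $218,451.
Year 1: DB = ⌊$250,751 × 200%/10⌋ = $50,150; SL = ⌊$218,451/10⌋ = $21,845 → take DB $50,150. Book value $200,601.
Year 2: DB = ⌊$200,601 × 200%/10⌋ = $40,120; SL = ⌊$168,301/9⌋ = $18,700 → take DB $40,120. Book value $160,481.
Year 3: DB = ⌊$160,481 × 200%/10⌋ = $32,096; SL = ⌊$128,181/8⌋ = $16,022 → take DB $32,096. Book value $128,385.
Year 4: DB = ⌊$128,385 × 200%/10⌋ = $25,677; SL = ⌊$96,085/7⌋ = $13,726 → take DB $25,677. Book value $102,708.
Year 5: DB = ⌊$102,708 × 200%/10⌋ = $20,541; SL = ⌊$70,408/6⌋ = $11,734 → take DB $20,541. Book value $82,167.
Year 6: DB = ⌊$82,167 × 200%/10⌋ = $16,433; SL = ⌊$49,867/5⌋ = $9,973 → take DB $16,433. Book value $65,734.
Year 7: DB = ⌊$65,734 × 200%/10⌋ = $13,146; SL = ⌊$33,434/4⌋ = $8,358 → take DB $13,146. Book value $52,588.
Year 8: DB = ⌊$52,588 × 200%/10⌋ = $10,517; SL = ⌊$20,288/3⌋ = $6,762 → take DB $10,517. Book value $42,071.
Year 9: DB = ⌊$42,071 × 200%/10⌋ = $8,414; SL = ⌊$9,771/2⌋ = $4,885 → take DB $8,414. Book value $33,657.

$33,657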